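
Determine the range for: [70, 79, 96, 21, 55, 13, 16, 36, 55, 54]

83

Step 1: Identify the maximum value: max = 96
Step 2: Identify the minimum value: min = 13
Step 3: Range = max - min = 96 - 13 = 83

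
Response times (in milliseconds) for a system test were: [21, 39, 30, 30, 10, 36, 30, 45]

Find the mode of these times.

30

Step 1: Count the frequency of each value:
  10: appears 1 time(s)
  21: appears 1 time(s)
  30: appears 3 time(s)
  36: appears 1 time(s)
  39: appears 1 time(s)
  45: appears 1 time(s)
Step 2: The value 30 appears most frequently (3 times).
Step 3: Mode = 30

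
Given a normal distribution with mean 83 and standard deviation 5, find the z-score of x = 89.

1.2

Step 1: Recall the z-score formula: z = (x - mu) / sigma
Step 2: Substitute values: z = (89 - 83) / 5
Step 3: z = 6 / 5 = 1.2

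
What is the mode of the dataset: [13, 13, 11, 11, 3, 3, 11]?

11

Step 1: Count the frequency of each value:
  3: appears 2 time(s)
  11: appears 3 time(s)
  13: appears 2 time(s)
Step 2: The value 11 appears most frequently (3 times).
Step 3: Mode = 11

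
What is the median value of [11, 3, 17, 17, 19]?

17

Step 1: Sort the data in ascending order: [3, 11, 17, 17, 19]
Step 2: The number of values is n = 5.
Step 3: Since n is odd, the median is the middle value at position 3: 17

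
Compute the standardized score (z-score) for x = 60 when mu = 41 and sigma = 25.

0.76

Step 1: Recall the z-score formula: z = (x - mu) / sigma
Step 2: Substitute values: z = (60 - 41) / 25
Step 3: z = 19 / 25 = 0.76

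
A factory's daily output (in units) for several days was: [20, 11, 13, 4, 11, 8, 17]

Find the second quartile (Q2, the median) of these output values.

11

Step 1: Sort the data: [4, 8, 11, 11, 13, 17, 20]
Step 2: n = 7
Step 3: Q2 is the median. Since n is odd, it is the middle value at position 4: 11
Step 4: Q2 = 11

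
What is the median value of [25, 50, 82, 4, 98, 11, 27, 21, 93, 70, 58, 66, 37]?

50

Step 1: Sort the data in ascending order: [4, 11, 21, 25, 27, 37, 50, 58, 66, 70, 82, 93, 98]
Step 2: The number of values is n = 13.
Step 3: Since n is odd, the median is the middle value at position 7: 50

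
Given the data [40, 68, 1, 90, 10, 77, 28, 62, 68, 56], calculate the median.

59

Step 1: Sort the data in ascending order: [1, 10, 28, 40, 56, 62, 68, 68, 77, 90]
Step 2: The number of values is n = 10.
Step 3: Since n is even, the median is the average of positions 5 and 6:
  Median = (56 + 62) / 2 = 59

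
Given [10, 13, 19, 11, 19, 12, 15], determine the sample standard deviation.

3.671

Step 1: Compute the mean: 14.1429
Step 2: Sum of squared deviations from the mean: 80.8571
Step 3: Sample variance = 80.8571 / 6 = 13.4762
Step 4: Standard deviation = sqrt(13.4762) = 3.671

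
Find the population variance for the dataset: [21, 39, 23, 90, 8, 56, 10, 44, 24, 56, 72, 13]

630.3333

Step 1: Compute the mean: (21 + 39 + 23 + 90 + 8 + 56 + 10 + 44 + 24 + 56 + 72 + 13) / 12 = 38
Step 2: Compute squared deviations from the mean:
  (21 - 38)^2 = 289
  (39 - 38)^2 = 1
  (23 - 38)^2 = 225
  (90 - 38)^2 = 2704
  (8 - 38)^2 = 900
  (56 - 38)^2 = 324
  (10 - 38)^2 = 784
  (44 - 38)^2 = 36
  (24 - 38)^2 = 196
  (56 - 38)^2 = 324
  (72 - 38)^2 = 1156
  (13 - 38)^2 = 625
Step 3: Sum of squared deviations = 7564
Step 4: Population variance = 7564 / 12 = 630.3333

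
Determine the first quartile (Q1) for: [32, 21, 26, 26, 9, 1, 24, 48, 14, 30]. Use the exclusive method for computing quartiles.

12.75

Step 1: Sort the data: [1, 9, 14, 21, 24, 26, 26, 30, 32, 48]
Step 2: n = 10
Step 3: Using the exclusive quartile method:
  Q1 = 12.75
  Q2 (median) = 25
  Q3 = 30.5
  IQR = Q3 - Q1 = 30.5 - 12.75 = 17.75
Step 4: Q1 = 12.75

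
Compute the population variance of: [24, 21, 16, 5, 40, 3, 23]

135.2653

Step 1: Compute the mean: (24 + 21 + 16 + 5 + 40 + 3 + 23) / 7 = 18.8571
Step 2: Compute squared deviations from the mean:
  (24 - 18.8571)^2 = 26.449
  (21 - 18.8571)^2 = 4.5918
  (16 - 18.8571)^2 = 8.1633
  (5 - 18.8571)^2 = 192.0204
  (40 - 18.8571)^2 = 447.0204
  (3 - 18.8571)^2 = 251.449
  (23 - 18.8571)^2 = 17.1633
Step 3: Sum of squared deviations = 946.8571
Step 4: Population variance = 946.8571 / 7 = 135.2653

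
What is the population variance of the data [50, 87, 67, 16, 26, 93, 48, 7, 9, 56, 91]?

953.6364

Step 1: Compute the mean: (50 + 87 + 67 + 16 + 26 + 93 + 48 + 7 + 9 + 56 + 91) / 11 = 50
Step 2: Compute squared deviations from the mean:
  (50 - 50)^2 = 0
  (87 - 50)^2 = 1369
  (67 - 50)^2 = 289
  (16 - 50)^2 = 1156
  (26 - 50)^2 = 576
  (93 - 50)^2 = 1849
  (48 - 50)^2 = 4
  (7 - 50)^2 = 1849
  (9 - 50)^2 = 1681
  (56 - 50)^2 = 36
  (91 - 50)^2 = 1681
Step 3: Sum of squared deviations = 10490
Step 4: Population variance = 10490 / 11 = 953.6364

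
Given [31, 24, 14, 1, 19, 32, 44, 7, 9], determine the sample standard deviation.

13.8964

Step 1: Compute the mean: 20.1111
Step 2: Sum of squared deviations from the mean: 1544.8889
Step 3: Sample variance = 1544.8889 / 8 = 193.1111
Step 4: Standard deviation = sqrt(193.1111) = 13.8964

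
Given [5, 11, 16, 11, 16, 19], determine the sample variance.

25.2

Step 1: Compute the mean: (5 + 11 + 16 + 11 + 16 + 19) / 6 = 13
Step 2: Compute squared deviations from the mean:
  (5 - 13)^2 = 64
  (11 - 13)^2 = 4
  (16 - 13)^2 = 9
  (11 - 13)^2 = 4
  (16 - 13)^2 = 9
  (19 - 13)^2 = 36
Step 3: Sum of squared deviations = 126
Step 4: Sample variance = 126 / 5 = 25.2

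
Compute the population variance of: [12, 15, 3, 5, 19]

36.16

Step 1: Compute the mean: (12 + 15 + 3 + 5 + 19) / 5 = 10.8
Step 2: Compute squared deviations from the mean:
  (12 - 10.8)^2 = 1.44
  (15 - 10.8)^2 = 17.64
  (3 - 10.8)^2 = 60.84
  (5 - 10.8)^2 = 33.64
  (19 - 10.8)^2 = 67.24
Step 3: Sum of squared deviations = 180.8
Step 4: Population variance = 180.8 / 5 = 36.16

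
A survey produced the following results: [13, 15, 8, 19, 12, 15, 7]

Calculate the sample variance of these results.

17.5714

Step 1: Compute the mean: (13 + 15 + 8 + 19 + 12 + 15 + 7) / 7 = 12.7143
Step 2: Compute squared deviations from the mean:
  (13 - 12.7143)^2 = 0.0816
  (15 - 12.7143)^2 = 5.2245
  (8 - 12.7143)^2 = 22.2245
  (19 - 12.7143)^2 = 39.5102
  (12 - 12.7143)^2 = 0.5102
  (15 - 12.7143)^2 = 5.2245
  (7 - 12.7143)^2 = 32.6531
Step 3: Sum of squared deviations = 105.4286
Step 4: Sample variance = 105.4286 / 6 = 17.5714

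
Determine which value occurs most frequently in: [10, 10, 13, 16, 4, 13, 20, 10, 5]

10

Step 1: Count the frequency of each value:
  4: appears 1 time(s)
  5: appears 1 time(s)
  10: appears 3 time(s)
  13: appears 2 time(s)
  16: appears 1 time(s)
  20: appears 1 time(s)
Step 2: The value 10 appears most frequently (3 times).
Step 3: Mode = 10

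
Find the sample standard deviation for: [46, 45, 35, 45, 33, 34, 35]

5.9722

Step 1: Compute the mean: 39
Step 2: Sum of squared deviations from the mean: 214
Step 3: Sample variance = 214 / 6 = 35.6667
Step 4: Standard deviation = sqrt(35.6667) = 5.9722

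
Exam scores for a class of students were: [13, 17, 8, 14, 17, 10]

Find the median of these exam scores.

13.5

Step 1: Sort the data in ascending order: [8, 10, 13, 14, 17, 17]
Step 2: The number of values is n = 6.
Step 3: Since n is even, the median is the average of positions 3 and 4:
  Median = (13 + 14) / 2 = 13.5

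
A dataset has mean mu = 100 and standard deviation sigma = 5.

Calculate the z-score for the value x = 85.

-3

Step 1: Recall the z-score formula: z = (x - mu) / sigma
Step 2: Substitute values: z = (85 - 100) / 5
Step 3: z = -15 / 5 = -3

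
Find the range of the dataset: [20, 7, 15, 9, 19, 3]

17

Step 1: Identify the maximum value: max = 20
Step 2: Identify the minimum value: min = 3
Step 3: Range = max - min = 20 - 3 = 17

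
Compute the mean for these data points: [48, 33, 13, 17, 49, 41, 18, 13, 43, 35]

31

Step 1: Sum all values: 48 + 33 + 13 + 17 + 49 + 41 + 18 + 13 + 43 + 35 = 310
Step 2: Count the number of values: n = 10
Step 3: Mean = sum / n = 310 / 10 = 31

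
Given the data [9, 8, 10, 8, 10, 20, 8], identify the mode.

8

Step 1: Count the frequency of each value:
  8: appears 3 time(s)
  9: appears 1 time(s)
  10: appears 2 time(s)
  20: appears 1 time(s)
Step 2: The value 8 appears most frequently (3 times).
Step 3: Mode = 8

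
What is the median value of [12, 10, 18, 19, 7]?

12

Step 1: Sort the data in ascending order: [7, 10, 12, 18, 19]
Step 2: The number of values is n = 5.
Step 3: Since n is odd, the median is the middle value at position 3: 12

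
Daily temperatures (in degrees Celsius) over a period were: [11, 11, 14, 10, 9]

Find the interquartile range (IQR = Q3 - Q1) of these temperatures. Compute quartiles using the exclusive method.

3

Step 1: Sort the data: [9, 10, 11, 11, 14]
Step 2: n = 5
Step 3: Using the exclusive quartile method:
  Q1 = 9.5
  Q2 (median) = 11
  Q3 = 12.5
  IQR = Q3 - Q1 = 12.5 - 9.5 = 3
Step 4: IQR = 3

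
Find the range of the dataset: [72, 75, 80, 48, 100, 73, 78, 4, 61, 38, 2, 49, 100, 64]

98

Step 1: Identify the maximum value: max = 100
Step 2: Identify the minimum value: min = 2
Step 3: Range = max - min = 100 - 2 = 98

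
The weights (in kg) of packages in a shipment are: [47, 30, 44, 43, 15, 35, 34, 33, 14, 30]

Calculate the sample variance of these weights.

124.7222

Step 1: Compute the mean: (47 + 30 + 44 + 43 + 15 + 35 + 34 + 33 + 14 + 30) / 10 = 32.5
Step 2: Compute squared deviations from the mean:
  (47 - 32.5)^2 = 210.25
  (30 - 32.5)^2 = 6.25
  (44 - 32.5)^2 = 132.25
  (43 - 32.5)^2 = 110.25
  (15 - 32.5)^2 = 306.25
  (35 - 32.5)^2 = 6.25
  (34 - 32.5)^2 = 2.25
  (33 - 32.5)^2 = 0.25
  (14 - 32.5)^2 = 342.25
  (30 - 32.5)^2 = 6.25
Step 3: Sum of squared deviations = 1122.5
Step 4: Sample variance = 1122.5 / 9 = 124.7222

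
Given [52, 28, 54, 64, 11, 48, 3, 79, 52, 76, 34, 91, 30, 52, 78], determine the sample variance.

648.5524

Step 1: Compute the mean: (52 + 28 + 54 + 64 + 11 + 48 + 3 + 79 + 52 + 76 + 34 + 91 + 30 + 52 + 78) / 15 = 50.1333
Step 2: Compute squared deviations from the mean:
  (52 - 50.1333)^2 = 3.4844
  (28 - 50.1333)^2 = 489.8844
  (54 - 50.1333)^2 = 14.9511
  (64 - 50.1333)^2 = 192.2844
  (11 - 50.1333)^2 = 1531.4178
  (48 - 50.1333)^2 = 4.5511
  (3 - 50.1333)^2 = 2221.5511
  (79 - 50.1333)^2 = 833.2844
  (52 - 50.1333)^2 = 3.4844
  (76 - 50.1333)^2 = 669.0844
  (34 - 50.1333)^2 = 260.2844
  (91 - 50.1333)^2 = 1670.0844
  (30 - 50.1333)^2 = 405.3511
  (52 - 50.1333)^2 = 3.4844
  (78 - 50.1333)^2 = 776.5511
Step 3: Sum of squared deviations = 9079.7333
Step 4: Sample variance = 9079.7333 / 14 = 648.5524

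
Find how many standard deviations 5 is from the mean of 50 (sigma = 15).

-3

Step 1: Recall the z-score formula: z = (x - mu) / sigma
Step 2: Substitute values: z = (5 - 50) / 15
Step 3: z = -45 / 15 = -3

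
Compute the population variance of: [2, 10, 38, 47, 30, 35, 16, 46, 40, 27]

211.49

Step 1: Compute the mean: (2 + 10 + 38 + 47 + 30 + 35 + 16 + 46 + 40 + 27) / 10 = 29.1
Step 2: Compute squared deviations from the mean:
  (2 - 29.1)^2 = 734.41
  (10 - 29.1)^2 = 364.81
  (38 - 29.1)^2 = 79.21
  (47 - 29.1)^2 = 320.41
  (30 - 29.1)^2 = 0.81
  (35 - 29.1)^2 = 34.81
  (16 - 29.1)^2 = 171.61
  (46 - 29.1)^2 = 285.61
  (40 - 29.1)^2 = 118.81
  (27 - 29.1)^2 = 4.41
Step 3: Sum of squared deviations = 2114.9
Step 4: Population variance = 2114.9 / 10 = 211.49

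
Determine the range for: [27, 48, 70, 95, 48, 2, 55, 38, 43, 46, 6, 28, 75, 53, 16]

93

Step 1: Identify the maximum value: max = 95
Step 2: Identify the minimum value: min = 2
Step 3: Range = max - min = 95 - 2 = 93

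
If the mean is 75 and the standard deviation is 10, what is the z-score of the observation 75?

0

Step 1: Recall the z-score formula: z = (x - mu) / sigma
Step 2: Substitute values: z = (75 - 75) / 10
Step 3: z = 0 / 10 = 0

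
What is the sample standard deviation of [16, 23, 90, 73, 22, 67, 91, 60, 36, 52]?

27.8448

Step 1: Compute the mean: 53
Step 2: Sum of squared deviations from the mean: 6978
Step 3: Sample variance = 6978 / 9 = 775.3333
Step 4: Standard deviation = sqrt(775.3333) = 27.8448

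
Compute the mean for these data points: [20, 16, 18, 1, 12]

13.4

Step 1: Sum all values: 20 + 16 + 18 + 1 + 12 = 67
Step 2: Count the number of values: n = 5
Step 3: Mean = sum / n = 67 / 5 = 13.4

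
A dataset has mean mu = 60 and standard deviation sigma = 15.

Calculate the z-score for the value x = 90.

2

Step 1: Recall the z-score formula: z = (x - mu) / sigma
Step 2: Substitute values: z = (90 - 60) / 15
Step 3: z = 30 / 15 = 2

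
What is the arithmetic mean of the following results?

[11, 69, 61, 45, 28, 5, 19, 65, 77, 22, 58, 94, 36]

45.3846

Step 1: Sum all values: 11 + 69 + 61 + 45 + 28 + 5 + 19 + 65 + 77 + 22 + 58 + 94 + 36 = 590
Step 2: Count the number of values: n = 13
Step 3: Mean = sum / n = 590 / 13 = 45.3846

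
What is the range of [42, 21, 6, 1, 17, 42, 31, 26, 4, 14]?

41

Step 1: Identify the maximum value: max = 42
Step 2: Identify the minimum value: min = 1
Step 3: Range = max - min = 42 - 1 = 41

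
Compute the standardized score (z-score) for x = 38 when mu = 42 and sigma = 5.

-0.8

Step 1: Recall the z-score formula: z = (x - mu) / sigma
Step 2: Substitute values: z = (38 - 42) / 5
Step 3: z = -4 / 5 = -0.8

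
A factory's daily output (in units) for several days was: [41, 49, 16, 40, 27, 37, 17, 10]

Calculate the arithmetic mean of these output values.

29.625

Step 1: Sum all values: 41 + 49 + 16 + 40 + 27 + 37 + 17 + 10 = 237
Step 2: Count the number of values: n = 8
Step 3: Mean = sum / n = 237 / 8 = 29.625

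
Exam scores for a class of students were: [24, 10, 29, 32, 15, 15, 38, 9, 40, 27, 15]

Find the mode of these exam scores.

15

Step 1: Count the frequency of each value:
  9: appears 1 time(s)
  10: appears 1 time(s)
  15: appears 3 time(s)
  24: appears 1 time(s)
  27: appears 1 time(s)
  29: appears 1 time(s)
  32: appears 1 time(s)
  38: appears 1 time(s)
  40: appears 1 time(s)
Step 2: The value 15 appears most frequently (3 times).
Step 3: Mode = 15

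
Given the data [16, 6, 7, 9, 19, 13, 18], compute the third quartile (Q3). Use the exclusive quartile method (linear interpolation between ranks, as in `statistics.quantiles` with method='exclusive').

18

Step 1: Sort the data: [6, 7, 9, 13, 16, 18, 19]
Step 2: n = 7
Step 3: Using the exclusive quartile method:
  Q1 = 7
  Q2 (median) = 13
  Q3 = 18
  IQR = Q3 - Q1 = 18 - 7 = 11
Step 4: Q3 = 18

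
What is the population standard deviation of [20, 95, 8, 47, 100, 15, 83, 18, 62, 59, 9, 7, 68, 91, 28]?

33.34

Step 1: Compute the mean: 47.3333
Step 2: Sum of squared deviations from the mean: 16673.3333
Step 3: Population variance = 16673.3333 / 15 = 1111.5556
Step 4: Standard deviation = sqrt(1111.5556) = 33.34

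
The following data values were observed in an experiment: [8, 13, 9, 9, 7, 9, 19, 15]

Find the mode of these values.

9

Step 1: Count the frequency of each value:
  7: appears 1 time(s)
  8: appears 1 time(s)
  9: appears 3 time(s)
  13: appears 1 time(s)
  15: appears 1 time(s)
  19: appears 1 time(s)
Step 2: The value 9 appears most frequently (3 times).
Step 3: Mode = 9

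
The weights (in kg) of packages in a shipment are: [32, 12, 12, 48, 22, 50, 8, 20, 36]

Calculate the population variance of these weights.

217.7778

Step 1: Compute the mean: (32 + 12 + 12 + 48 + 22 + 50 + 8 + 20 + 36) / 9 = 26.6667
Step 2: Compute squared deviations from the mean:
  (32 - 26.6667)^2 = 28.4444
  (12 - 26.6667)^2 = 215.1111
  (12 - 26.6667)^2 = 215.1111
  (48 - 26.6667)^2 = 455.1111
  (22 - 26.6667)^2 = 21.7778
  (50 - 26.6667)^2 = 544.4444
  (8 - 26.6667)^2 = 348.4444
  (20 - 26.6667)^2 = 44.4444
  (36 - 26.6667)^2 = 87.1111
Step 3: Sum of squared deviations = 1960
Step 4: Population variance = 1960 / 9 = 217.7778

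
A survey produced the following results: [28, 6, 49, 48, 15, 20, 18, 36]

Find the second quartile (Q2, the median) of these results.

24

Step 1: Sort the data: [6, 15, 18, 20, 28, 36, 48, 49]
Step 2: n = 8
Step 3: Q2 is the median. Since n is even, it is the average of the values at positions 4 and 5:
  Q2 = (20 + 28) / 2 = 24
Step 4: Q2 = 24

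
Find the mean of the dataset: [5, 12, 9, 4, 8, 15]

8.8333

Step 1: Sum all values: 5 + 12 + 9 + 4 + 8 + 15 = 53
Step 2: Count the number of values: n = 6
Step 3: Mean = sum / n = 53 / 6 = 8.8333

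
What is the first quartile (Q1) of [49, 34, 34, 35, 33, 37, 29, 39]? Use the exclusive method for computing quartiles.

33.25

Step 1: Sort the data: [29, 33, 34, 34, 35, 37, 39, 49]
Step 2: n = 8
Step 3: Using the exclusive quartile method:
  Q1 = 33.25
  Q2 (median) = 34.5
  Q3 = 38.5
  IQR = Q3 - Q1 = 38.5 - 33.25 = 5.25
Step 4: Q1 = 33.25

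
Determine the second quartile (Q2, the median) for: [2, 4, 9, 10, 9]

9

Step 1: Sort the data: [2, 4, 9, 9, 10]
Step 2: n = 5
Step 3: Q2 is the median. Since n is odd, it is the middle value at position 3: 9
Step 4: Q2 = 9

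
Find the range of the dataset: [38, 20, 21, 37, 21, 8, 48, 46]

40

Step 1: Identify the maximum value: max = 48
Step 2: Identify the minimum value: min = 8
Step 3: Range = max - min = 48 - 8 = 40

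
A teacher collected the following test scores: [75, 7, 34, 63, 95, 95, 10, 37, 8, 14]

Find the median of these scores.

35.5

Step 1: Sort the data in ascending order: [7, 8, 10, 14, 34, 37, 63, 75, 95, 95]
Step 2: The number of values is n = 10.
Step 3: Since n is even, the median is the average of positions 5 and 6:
  Median = (34 + 37) / 2 = 35.5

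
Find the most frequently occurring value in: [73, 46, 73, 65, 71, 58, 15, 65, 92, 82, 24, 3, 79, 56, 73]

73

Step 1: Count the frequency of each value:
  3: appears 1 time(s)
  15: appears 1 time(s)
  24: appears 1 time(s)
  46: appears 1 time(s)
  56: appears 1 time(s)
  58: appears 1 time(s)
  65: appears 2 time(s)
  71: appears 1 time(s)
  73: appears 3 time(s)
  79: appears 1 time(s)
  82: appears 1 time(s)
  92: appears 1 time(s)
Step 2: The value 73 appears most frequently (3 times).
Step 3: Mode = 73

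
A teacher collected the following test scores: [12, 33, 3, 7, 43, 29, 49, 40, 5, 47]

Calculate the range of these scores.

46

Step 1: Identify the maximum value: max = 49
Step 2: Identify the minimum value: min = 3
Step 3: Range = max - min = 49 - 3 = 46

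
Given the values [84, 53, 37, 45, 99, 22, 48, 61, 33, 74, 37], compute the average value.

53.9091

Step 1: Sum all values: 84 + 53 + 37 + 45 + 99 + 22 + 48 + 61 + 33 + 74 + 37 = 593
Step 2: Count the number of values: n = 11
Step 3: Mean = sum / n = 593 / 11 = 53.9091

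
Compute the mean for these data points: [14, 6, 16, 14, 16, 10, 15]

13

Step 1: Sum all values: 14 + 6 + 16 + 14 + 16 + 10 + 15 = 91
Step 2: Count the number of values: n = 7
Step 3: Mean = sum / n = 91 / 7 = 13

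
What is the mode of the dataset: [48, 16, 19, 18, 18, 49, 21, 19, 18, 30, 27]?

18

Step 1: Count the frequency of each value:
  16: appears 1 time(s)
  18: appears 3 time(s)
  19: appears 2 time(s)
  21: appears 1 time(s)
  27: appears 1 time(s)
  30: appears 1 time(s)
  48: appears 1 time(s)
  49: appears 1 time(s)
Step 2: The value 18 appears most frequently (3 times).
Step 3: Mode = 18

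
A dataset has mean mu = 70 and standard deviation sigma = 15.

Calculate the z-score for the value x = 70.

0

Step 1: Recall the z-score formula: z = (x - mu) / sigma
Step 2: Substitute values: z = (70 - 70) / 15
Step 3: z = 0 / 15 = 0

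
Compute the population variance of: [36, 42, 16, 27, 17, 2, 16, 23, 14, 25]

119.16

Step 1: Compute the mean: (36 + 42 + 16 + 27 + 17 + 2 + 16 + 23 + 14 + 25) / 10 = 21.8
Step 2: Compute squared deviations from the mean:
  (36 - 21.8)^2 = 201.64
  (42 - 21.8)^2 = 408.04
  (16 - 21.8)^2 = 33.64
  (27 - 21.8)^2 = 27.04
  (17 - 21.8)^2 = 23.04
  (2 - 21.8)^2 = 392.04
  (16 - 21.8)^2 = 33.64
  (23 - 21.8)^2 = 1.44
  (14 - 21.8)^2 = 60.84
  (25 - 21.8)^2 = 10.24
Step 3: Sum of squared deviations = 1191.6
Step 4: Population variance = 1191.6 / 10 = 119.16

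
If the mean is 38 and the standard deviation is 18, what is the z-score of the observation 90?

2.8889

Step 1: Recall the z-score formula: z = (x - mu) / sigma
Step 2: Substitute values: z = (90 - 38) / 18
Step 3: z = 52 / 18 = 2.8889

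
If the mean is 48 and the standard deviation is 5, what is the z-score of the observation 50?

0.4

Step 1: Recall the z-score formula: z = (x - mu) / sigma
Step 2: Substitute values: z = (50 - 48) / 5
Step 3: z = 2 / 5 = 0.4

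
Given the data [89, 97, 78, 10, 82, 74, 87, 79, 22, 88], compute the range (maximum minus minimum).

87

Step 1: Identify the maximum value: max = 97
Step 2: Identify the minimum value: min = 10
Step 3: Range = max - min = 97 - 10 = 87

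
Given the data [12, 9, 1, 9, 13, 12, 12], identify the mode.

12

Step 1: Count the frequency of each value:
  1: appears 1 time(s)
  9: appears 2 time(s)
  12: appears 3 time(s)
  13: appears 1 time(s)
Step 2: The value 12 appears most frequently (3 times).
Step 3: Mode = 12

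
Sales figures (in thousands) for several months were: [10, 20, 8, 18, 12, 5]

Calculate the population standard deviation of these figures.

5.3046

Step 1: Compute the mean: 12.1667
Step 2: Sum of squared deviations from the mean: 168.8333
Step 3: Population variance = 168.8333 / 6 = 28.1389
Step 4: Standard deviation = sqrt(28.1389) = 5.3046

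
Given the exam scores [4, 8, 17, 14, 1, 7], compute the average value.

8.5

Step 1: Sum all values: 4 + 8 + 17 + 14 + 1 + 7 = 51
Step 2: Count the number of values: n = 6
Step 3: Mean = sum / n = 51 / 6 = 8.5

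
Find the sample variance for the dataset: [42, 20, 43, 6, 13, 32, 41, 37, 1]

269.6111

Step 1: Compute the mean: (42 + 20 + 43 + 6 + 13 + 32 + 41 + 37 + 1) / 9 = 26.1111
Step 2: Compute squared deviations from the mean:
  (42 - 26.1111)^2 = 252.4568
  (20 - 26.1111)^2 = 37.3457
  (43 - 26.1111)^2 = 285.2346
  (6 - 26.1111)^2 = 404.4568
  (13 - 26.1111)^2 = 171.9012
  (32 - 26.1111)^2 = 34.679
  (41 - 26.1111)^2 = 221.679
  (37 - 26.1111)^2 = 118.5679
  (1 - 26.1111)^2 = 630.5679
Step 3: Sum of squared deviations = 2156.8889
Step 4: Sample variance = 2156.8889 / 8 = 269.6111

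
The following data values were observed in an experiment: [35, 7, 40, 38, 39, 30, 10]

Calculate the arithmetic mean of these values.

28.4286

Step 1: Sum all values: 35 + 7 + 40 + 38 + 39 + 30 + 10 = 199
Step 2: Count the number of values: n = 7
Step 3: Mean = sum / n = 199 / 7 = 28.4286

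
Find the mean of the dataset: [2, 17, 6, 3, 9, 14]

8.5

Step 1: Sum all values: 2 + 17 + 6 + 3 + 9 + 14 = 51
Step 2: Count the number of values: n = 6
Step 3: Mean = sum / n = 51 / 6 = 8.5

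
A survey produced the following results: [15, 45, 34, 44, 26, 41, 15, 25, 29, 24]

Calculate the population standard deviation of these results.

10.4192

Step 1: Compute the mean: 29.8
Step 2: Sum of squared deviations from the mean: 1085.6
Step 3: Population variance = 1085.6 / 10 = 108.56
Step 4: Standard deviation = sqrt(108.56) = 10.4192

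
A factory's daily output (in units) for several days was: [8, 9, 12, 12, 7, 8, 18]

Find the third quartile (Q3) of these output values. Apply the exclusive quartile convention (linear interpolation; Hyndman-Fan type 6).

12

Step 1: Sort the data: [7, 8, 8, 9, 12, 12, 18]
Step 2: n = 7
Step 3: Using the exclusive quartile method:
  Q1 = 8
  Q2 (median) = 9
  Q3 = 12
  IQR = Q3 - Q1 = 12 - 8 = 4
Step 4: Q3 = 12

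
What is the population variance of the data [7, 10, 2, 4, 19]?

35.44

Step 1: Compute the mean: (7 + 10 + 2 + 4 + 19) / 5 = 8.4
Step 2: Compute squared deviations from the mean:
  (7 - 8.4)^2 = 1.96
  (10 - 8.4)^2 = 2.56
  (2 - 8.4)^2 = 40.96
  (4 - 8.4)^2 = 19.36
  (19 - 8.4)^2 = 112.36
Step 3: Sum of squared deviations = 177.2
Step 4: Population variance = 177.2 / 5 = 35.44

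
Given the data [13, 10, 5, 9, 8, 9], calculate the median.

9

Step 1: Sort the data in ascending order: [5, 8, 9, 9, 10, 13]
Step 2: The number of values is n = 6.
Step 3: Since n is even, the median is the average of positions 3 and 4:
  Median = (9 + 9) / 2 = 9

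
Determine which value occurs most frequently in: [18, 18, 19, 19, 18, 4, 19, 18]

18

Step 1: Count the frequency of each value:
  4: appears 1 time(s)
  18: appears 4 time(s)
  19: appears 3 time(s)
Step 2: The value 18 appears most frequently (4 times).
Step 3: Mode = 18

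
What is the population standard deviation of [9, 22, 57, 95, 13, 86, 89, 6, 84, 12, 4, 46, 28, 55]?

33.0269

Step 1: Compute the mean: 43.2857
Step 2: Sum of squared deviations from the mean: 15270.8571
Step 3: Population variance = 15270.8571 / 14 = 1090.7755
Step 4: Standard deviation = sqrt(1090.7755) = 33.0269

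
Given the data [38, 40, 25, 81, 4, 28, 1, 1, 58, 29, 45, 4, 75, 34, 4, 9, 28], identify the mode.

4

Step 1: Count the frequency of each value:
  1: appears 2 time(s)
  4: appears 3 time(s)
  9: appears 1 time(s)
  25: appears 1 time(s)
  28: appears 2 time(s)
  29: appears 1 time(s)
  34: appears 1 time(s)
  38: appears 1 time(s)
  40: appears 1 time(s)
  45: appears 1 time(s)
  58: appears 1 time(s)
  75: appears 1 time(s)
  81: appears 1 time(s)
Step 2: The value 4 appears most frequently (3 times).
Step 3: Mode = 4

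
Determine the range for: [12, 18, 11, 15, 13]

7

Step 1: Identify the maximum value: max = 18
Step 2: Identify the minimum value: min = 11
Step 3: Range = max - min = 18 - 11 = 7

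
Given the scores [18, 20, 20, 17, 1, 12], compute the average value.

14.6667

Step 1: Sum all values: 18 + 20 + 20 + 17 + 1 + 12 = 88
Step 2: Count the number of values: n = 6
Step 3: Mean = sum / n = 88 / 6 = 14.6667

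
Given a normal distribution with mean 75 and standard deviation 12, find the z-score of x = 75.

0

Step 1: Recall the z-score formula: z = (x - mu) / sigma
Step 2: Substitute values: z = (75 - 75) / 12
Step 3: z = 0 / 12 = 0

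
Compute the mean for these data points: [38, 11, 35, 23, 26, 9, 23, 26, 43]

26

Step 1: Sum all values: 38 + 11 + 35 + 23 + 26 + 9 + 23 + 26 + 43 = 234
Step 2: Count the number of values: n = 9
Step 3: Mean = sum / n = 234 / 9 = 26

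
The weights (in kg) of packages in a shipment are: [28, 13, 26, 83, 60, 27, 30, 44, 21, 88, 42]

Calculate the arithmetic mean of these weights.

42

Step 1: Sum all values: 28 + 13 + 26 + 83 + 60 + 27 + 30 + 44 + 21 + 88 + 42 = 462
Step 2: Count the number of values: n = 11
Step 3: Mean = sum / n = 462 / 11 = 42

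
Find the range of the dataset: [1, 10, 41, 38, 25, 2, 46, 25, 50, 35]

49

Step 1: Identify the maximum value: max = 50
Step 2: Identify the minimum value: min = 1
Step 3: Range = max - min = 50 - 1 = 49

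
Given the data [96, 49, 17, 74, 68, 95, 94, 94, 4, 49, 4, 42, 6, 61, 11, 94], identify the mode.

94

Step 1: Count the frequency of each value:
  4: appears 2 time(s)
  6: appears 1 time(s)
  11: appears 1 time(s)
  17: appears 1 time(s)
  42: appears 1 time(s)
  49: appears 2 time(s)
  61: appears 1 time(s)
  68: appears 1 time(s)
  74: appears 1 time(s)
  94: appears 3 time(s)
  95: appears 1 time(s)
  96: appears 1 time(s)
Step 2: The value 94 appears most frequently (3 times).
Step 3: Mode = 94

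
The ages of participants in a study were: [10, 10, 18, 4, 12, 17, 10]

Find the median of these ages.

10

Step 1: Sort the data in ascending order: [4, 10, 10, 10, 12, 17, 18]
Step 2: The number of values is n = 7.
Step 3: Since n is odd, the median is the middle value at position 4: 10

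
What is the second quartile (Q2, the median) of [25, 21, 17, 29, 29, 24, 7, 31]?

24.5

Step 1: Sort the data: [7, 17, 21, 24, 25, 29, 29, 31]
Step 2: n = 8
Step 3: Q2 is the median. Since n is even, it is the average of the values at positions 4 and 5:
  Q2 = (24 + 25) / 2 = 24.5
Step 4: Q2 = 24.5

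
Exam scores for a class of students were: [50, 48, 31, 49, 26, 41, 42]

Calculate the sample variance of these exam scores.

86.6667

Step 1: Compute the mean: (50 + 48 + 31 + 49 + 26 + 41 + 42) / 7 = 41
Step 2: Compute squared deviations from the mean:
  (50 - 41)^2 = 81
  (48 - 41)^2 = 49
  (31 - 41)^2 = 100
  (49 - 41)^2 = 64
  (26 - 41)^2 = 225
  (41 - 41)^2 = 0
  (42 - 41)^2 = 1
Step 3: Sum of squared deviations = 520
Step 4: Sample variance = 520 / 6 = 86.6667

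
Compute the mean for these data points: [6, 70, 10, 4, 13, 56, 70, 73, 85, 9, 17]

37.5455

Step 1: Sum all values: 6 + 70 + 10 + 4 + 13 + 56 + 70 + 73 + 85 + 9 + 17 = 413
Step 2: Count the number of values: n = 11
Step 3: Mean = sum / n = 413 / 11 = 37.5455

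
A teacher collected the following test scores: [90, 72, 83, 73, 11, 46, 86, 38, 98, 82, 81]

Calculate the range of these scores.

87

Step 1: Identify the maximum value: max = 98
Step 2: Identify the minimum value: min = 11
Step 3: Range = max - min = 98 - 11 = 87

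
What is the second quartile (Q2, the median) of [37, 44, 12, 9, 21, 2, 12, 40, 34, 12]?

16.5

Step 1: Sort the data: [2, 9, 12, 12, 12, 21, 34, 37, 40, 44]
Step 2: n = 10
Step 3: Q2 is the median. Since n is even, it is the average of the values at positions 5 and 6:
  Q2 = (12 + 21) / 2 = 16.5
Step 4: Q2 = 16.5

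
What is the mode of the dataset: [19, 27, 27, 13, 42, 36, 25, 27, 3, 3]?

27

Step 1: Count the frequency of each value:
  3: appears 2 time(s)
  13: appears 1 time(s)
  19: appears 1 time(s)
  25: appears 1 time(s)
  27: appears 3 time(s)
  36: appears 1 time(s)
  42: appears 1 time(s)
Step 2: The value 27 appears most frequently (3 times).
Step 3: Mode = 27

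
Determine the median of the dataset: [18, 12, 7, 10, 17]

12

Step 1: Sort the data in ascending order: [7, 10, 12, 17, 18]
Step 2: The number of values is n = 5.
Step 3: Since n is odd, the median is the middle value at position 3: 12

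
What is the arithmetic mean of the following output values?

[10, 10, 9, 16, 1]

9.2

Step 1: Sum all values: 10 + 10 + 9 + 16 + 1 = 46
Step 2: Count the number of values: n = 5
Step 3: Mean = sum / n = 46 / 5 = 9.2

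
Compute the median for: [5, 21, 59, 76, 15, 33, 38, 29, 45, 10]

31

Step 1: Sort the data in ascending order: [5, 10, 15, 21, 29, 33, 38, 45, 59, 76]
Step 2: The number of values is n = 10.
Step 3: Since n is even, the median is the average of positions 5 and 6:
  Median = (29 + 33) / 2 = 31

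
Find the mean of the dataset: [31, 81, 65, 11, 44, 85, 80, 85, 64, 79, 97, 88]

67.5

Step 1: Sum all values: 31 + 81 + 65 + 11 + 44 + 85 + 80 + 85 + 64 + 79 + 97 + 88 = 810
Step 2: Count the number of values: n = 12
Step 3: Mean = sum / n = 810 / 12 = 67.5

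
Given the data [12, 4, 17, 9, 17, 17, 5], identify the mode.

17

Step 1: Count the frequency of each value:
  4: appears 1 time(s)
  5: appears 1 time(s)
  9: appears 1 time(s)
  12: appears 1 time(s)
  17: appears 3 time(s)
Step 2: The value 17 appears most frequently (3 times).
Step 3: Mode = 17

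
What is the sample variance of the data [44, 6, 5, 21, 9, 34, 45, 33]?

276.8393

Step 1: Compute the mean: (44 + 6 + 5 + 21 + 9 + 34 + 45 + 33) / 8 = 24.625
Step 2: Compute squared deviations from the mean:
  (44 - 24.625)^2 = 375.3906
  (6 - 24.625)^2 = 346.8906
  (5 - 24.625)^2 = 385.1406
  (21 - 24.625)^2 = 13.1406
  (9 - 24.625)^2 = 244.1406
  (34 - 24.625)^2 = 87.8906
  (45 - 24.625)^2 = 415.1406
  (33 - 24.625)^2 = 70.1406
Step 3: Sum of squared deviations = 1937.875
Step 4: Sample variance = 1937.875 / 7 = 276.8393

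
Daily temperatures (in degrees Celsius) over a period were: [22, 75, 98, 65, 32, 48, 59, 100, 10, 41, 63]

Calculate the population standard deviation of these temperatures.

27.5288

Step 1: Compute the mean: 55.7273
Step 2: Sum of squared deviations from the mean: 8336.1818
Step 3: Population variance = 8336.1818 / 11 = 757.8347
Step 4: Standard deviation = sqrt(757.8347) = 27.5288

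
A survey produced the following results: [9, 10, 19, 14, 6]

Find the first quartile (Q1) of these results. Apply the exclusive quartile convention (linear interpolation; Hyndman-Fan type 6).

7.5

Step 1: Sort the data: [6, 9, 10, 14, 19]
Step 2: n = 5
Step 3: Using the exclusive quartile method:
  Q1 = 7.5
  Q2 (median) = 10
  Q3 = 16.5
  IQR = Q3 - Q1 = 16.5 - 7.5 = 9
Step 4: Q1 = 7.5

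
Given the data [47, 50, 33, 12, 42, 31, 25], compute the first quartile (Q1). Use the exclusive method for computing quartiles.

25

Step 1: Sort the data: [12, 25, 31, 33, 42, 47, 50]
Step 2: n = 7
Step 3: Using the exclusive quartile method:
  Q1 = 25
  Q2 (median) = 33
  Q3 = 47
  IQR = Q3 - Q1 = 47 - 25 = 22
Step 4: Q1 = 25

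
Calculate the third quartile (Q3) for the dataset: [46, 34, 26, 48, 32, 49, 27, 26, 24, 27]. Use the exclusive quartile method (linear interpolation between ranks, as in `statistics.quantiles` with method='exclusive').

46.5

Step 1: Sort the data: [24, 26, 26, 27, 27, 32, 34, 46, 48, 49]
Step 2: n = 10
Step 3: Using the exclusive quartile method:
  Q1 = 26
  Q2 (median) = 29.5
  Q3 = 46.5
  IQR = Q3 - Q1 = 46.5 - 26 = 20.5
Step 4: Q3 = 46.5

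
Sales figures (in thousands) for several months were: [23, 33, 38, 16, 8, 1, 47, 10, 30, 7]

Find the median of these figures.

19.5

Step 1: Sort the data in ascending order: [1, 7, 8, 10, 16, 23, 30, 33, 38, 47]
Step 2: The number of values is n = 10.
Step 3: Since n is even, the median is the average of positions 5 and 6:
  Median = (16 + 23) / 2 = 19.5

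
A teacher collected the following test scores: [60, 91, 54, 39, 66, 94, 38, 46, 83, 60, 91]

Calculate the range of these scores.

56

Step 1: Identify the maximum value: max = 94
Step 2: Identify the minimum value: min = 38
Step 3: Range = max - min = 94 - 38 = 56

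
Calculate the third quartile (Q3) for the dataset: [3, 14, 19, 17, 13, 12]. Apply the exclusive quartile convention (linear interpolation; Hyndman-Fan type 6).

17.5

Step 1: Sort the data: [3, 12, 13, 14, 17, 19]
Step 2: n = 6
Step 3: Using the exclusive quartile method:
  Q1 = 9.75
  Q2 (median) = 13.5
  Q3 = 17.5
  IQR = Q3 - Q1 = 17.5 - 9.75 = 7.75
Step 4: Q3 = 17.5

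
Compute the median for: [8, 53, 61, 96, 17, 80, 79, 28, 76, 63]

62

Step 1: Sort the data in ascending order: [8, 17, 28, 53, 61, 63, 76, 79, 80, 96]
Step 2: The number of values is n = 10.
Step 3: Since n is even, the median is the average of positions 5 and 6:
  Median = (61 + 63) / 2 = 62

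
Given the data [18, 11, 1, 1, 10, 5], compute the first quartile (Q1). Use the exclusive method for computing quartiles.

1

Step 1: Sort the data: [1, 1, 5, 10, 11, 18]
Step 2: n = 6
Step 3: Using the exclusive quartile method:
  Q1 = 1
  Q2 (median) = 7.5
  Q3 = 12.75
  IQR = Q3 - Q1 = 12.75 - 1 = 11.75
Step 4: Q1 = 1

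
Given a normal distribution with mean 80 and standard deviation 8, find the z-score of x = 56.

-3

Step 1: Recall the z-score formula: z = (x - mu) / sigma
Step 2: Substitute values: z = (56 - 80) / 8
Step 3: z = -24 / 8 = -3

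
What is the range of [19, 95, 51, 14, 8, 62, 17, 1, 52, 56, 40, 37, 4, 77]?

94

Step 1: Identify the maximum value: max = 95
Step 2: Identify the minimum value: min = 1
Step 3: Range = max - min = 95 - 1 = 94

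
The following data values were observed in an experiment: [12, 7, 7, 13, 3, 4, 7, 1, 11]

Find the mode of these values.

7

Step 1: Count the frequency of each value:
  1: appears 1 time(s)
  3: appears 1 time(s)
  4: appears 1 time(s)
  7: appears 3 time(s)
  11: appears 1 time(s)
  12: appears 1 time(s)
  13: appears 1 time(s)
Step 2: The value 7 appears most frequently (3 times).
Step 3: Mode = 7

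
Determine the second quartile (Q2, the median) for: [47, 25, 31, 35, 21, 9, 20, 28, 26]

26

Step 1: Sort the data: [9, 20, 21, 25, 26, 28, 31, 35, 47]
Step 2: n = 9
Step 3: Q2 is the median. Since n is odd, it is the middle value at position 5: 26
Step 4: Q2 = 26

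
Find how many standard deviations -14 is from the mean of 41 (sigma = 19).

-2.8947

Step 1: Recall the z-score formula: z = (x - mu) / sigma
Step 2: Substitute values: z = (-14 - 41) / 19
Step 3: z = -55 / 19 = -2.8947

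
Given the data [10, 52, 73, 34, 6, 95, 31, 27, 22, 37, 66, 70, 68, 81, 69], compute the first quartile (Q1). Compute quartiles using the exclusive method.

27

Step 1: Sort the data: [6, 10, 22, 27, 31, 34, 37, 52, 66, 68, 69, 70, 73, 81, 95]
Step 2: n = 15
Step 3: Using the exclusive quartile method:
  Q1 = 27
  Q2 (median) = 52
  Q3 = 70
  IQR = Q3 - Q1 = 70 - 27 = 43
Step 4: Q1 = 27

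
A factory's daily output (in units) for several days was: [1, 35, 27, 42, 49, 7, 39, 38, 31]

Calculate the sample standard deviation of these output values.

16.0269

Step 1: Compute the mean: 29.8889
Step 2: Sum of squared deviations from the mean: 2054.8889
Step 3: Sample variance = 2054.8889 / 8 = 256.8611
Step 4: Standard deviation = sqrt(256.8611) = 16.0269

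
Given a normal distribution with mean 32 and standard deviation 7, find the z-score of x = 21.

-1.5714

Step 1: Recall the z-score formula: z = (x - mu) / sigma
Step 2: Substitute values: z = (21 - 32) / 7
Step 3: z = -11 / 7 = -1.5714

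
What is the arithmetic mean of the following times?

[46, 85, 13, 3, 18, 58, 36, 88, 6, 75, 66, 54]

45.6667

Step 1: Sum all values: 46 + 85 + 13 + 3 + 18 + 58 + 36 + 88 + 6 + 75 + 66 + 54 = 548
Step 2: Count the number of values: n = 12
Step 3: Mean = sum / n = 548 / 12 = 45.6667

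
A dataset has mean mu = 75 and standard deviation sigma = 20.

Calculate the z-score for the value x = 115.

2

Step 1: Recall the z-score formula: z = (x - mu) / sigma
Step 2: Substitute values: z = (115 - 75) / 20
Step 3: z = 40 / 20 = 2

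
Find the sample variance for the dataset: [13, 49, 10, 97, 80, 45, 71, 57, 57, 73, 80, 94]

789.5455

Step 1: Compute the mean: (13 + 49 + 10 + 97 + 80 + 45 + 71 + 57 + 57 + 73 + 80 + 94) / 12 = 60.5
Step 2: Compute squared deviations from the mean:
  (13 - 60.5)^2 = 2256.25
  (49 - 60.5)^2 = 132.25
  (10 - 60.5)^2 = 2550.25
  (97 - 60.5)^2 = 1332.25
  (80 - 60.5)^2 = 380.25
  (45 - 60.5)^2 = 240.25
  (71 - 60.5)^2 = 110.25
  (57 - 60.5)^2 = 12.25
  (57 - 60.5)^2 = 12.25
  (73 - 60.5)^2 = 156.25
  (80 - 60.5)^2 = 380.25
  (94 - 60.5)^2 = 1122.25
Step 3: Sum of squared deviations = 8685
Step 4: Sample variance = 8685 / 11 = 789.5455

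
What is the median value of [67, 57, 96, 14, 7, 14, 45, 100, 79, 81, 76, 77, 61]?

67

Step 1: Sort the data in ascending order: [7, 14, 14, 45, 57, 61, 67, 76, 77, 79, 81, 96, 100]
Step 2: The number of values is n = 13.
Step 3: Since n is odd, the median is the middle value at position 7: 67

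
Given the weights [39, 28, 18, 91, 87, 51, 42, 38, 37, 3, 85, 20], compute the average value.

44.9167

Step 1: Sum all values: 39 + 28 + 18 + 91 + 87 + 51 + 42 + 38 + 37 + 3 + 85 + 20 = 539
Step 2: Count the number of values: n = 12
Step 3: Mean = sum / n = 539 / 12 = 44.9167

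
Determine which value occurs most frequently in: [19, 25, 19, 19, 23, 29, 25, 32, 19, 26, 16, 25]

19

Step 1: Count the frequency of each value:
  16: appears 1 time(s)
  19: appears 4 time(s)
  23: appears 1 time(s)
  25: appears 3 time(s)
  26: appears 1 time(s)
  29: appears 1 time(s)
  32: appears 1 time(s)
Step 2: The value 19 appears most frequently (4 times).
Step 3: Mode = 19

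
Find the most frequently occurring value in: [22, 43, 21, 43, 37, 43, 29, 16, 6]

43

Step 1: Count the frequency of each value:
  6: appears 1 time(s)
  16: appears 1 time(s)
  21: appears 1 time(s)
  22: appears 1 time(s)
  29: appears 1 time(s)
  37: appears 1 time(s)
  43: appears 3 time(s)
Step 2: The value 43 appears most frequently (3 times).
Step 3: Mode = 43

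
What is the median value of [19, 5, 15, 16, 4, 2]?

10

Step 1: Sort the data in ascending order: [2, 4, 5, 15, 16, 19]
Step 2: The number of values is n = 6.
Step 3: Since n is even, the median is the average of positions 3 and 4:
  Median = (5 + 15) / 2 = 10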